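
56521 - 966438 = - 909917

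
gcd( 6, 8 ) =2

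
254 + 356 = 610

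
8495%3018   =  2459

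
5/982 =5/982 = 0.01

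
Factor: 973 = 7^1*139^1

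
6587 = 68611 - 62024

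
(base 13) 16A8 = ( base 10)3349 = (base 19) 955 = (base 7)12523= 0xd15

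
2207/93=2207/93 =23.73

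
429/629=429/629 = 0.68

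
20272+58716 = 78988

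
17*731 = 12427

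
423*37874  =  16020702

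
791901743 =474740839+317160904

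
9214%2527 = 1633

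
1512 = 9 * 168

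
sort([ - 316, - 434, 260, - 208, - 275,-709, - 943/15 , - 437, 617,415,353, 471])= [ - 709, - 437, - 434, - 316, - 275, - 208,  -  943/15,260, 353,415,471, 617 ] 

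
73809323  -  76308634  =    -  2499311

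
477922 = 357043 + 120879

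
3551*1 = 3551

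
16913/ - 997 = - 17 + 36/997=- 16.96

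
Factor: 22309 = 7^1*3187^1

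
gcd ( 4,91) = 1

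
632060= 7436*85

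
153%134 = 19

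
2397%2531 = 2397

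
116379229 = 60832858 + 55546371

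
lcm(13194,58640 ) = 527760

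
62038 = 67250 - 5212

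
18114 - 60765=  - 42651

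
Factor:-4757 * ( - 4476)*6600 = 140529391200= 2^5 *3^2*5^2*11^1 * 67^1*71^1*373^1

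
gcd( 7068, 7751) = 1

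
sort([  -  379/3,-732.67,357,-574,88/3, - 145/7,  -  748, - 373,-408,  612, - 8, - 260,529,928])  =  [ - 748, - 732.67,-574, - 408, - 373, - 260, - 379/3, - 145/7, - 8,88/3,357, 529  ,  612,928]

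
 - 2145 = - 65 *33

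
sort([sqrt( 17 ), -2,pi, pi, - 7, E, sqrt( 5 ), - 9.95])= [ - 9.95,  -  7 ,-2,sqrt( 5),E, pi,pi,sqrt( 17 )]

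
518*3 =1554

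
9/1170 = 1/130= 0.01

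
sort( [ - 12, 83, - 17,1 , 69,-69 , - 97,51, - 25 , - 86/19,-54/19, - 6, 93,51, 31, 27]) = [  -  97, -69, - 25, - 17,-12,-6, - 86/19,- 54/19,1, 27,31 , 51, 51,69,83,93] 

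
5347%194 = 109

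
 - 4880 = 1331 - 6211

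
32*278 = 8896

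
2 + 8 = 10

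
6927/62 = 6927/62 = 111.73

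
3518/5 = 703 + 3/5 = 703.60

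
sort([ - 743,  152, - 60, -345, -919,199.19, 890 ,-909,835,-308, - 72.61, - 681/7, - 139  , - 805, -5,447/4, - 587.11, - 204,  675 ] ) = [-919, - 909, - 805, - 743, - 587.11, - 345,- 308,  -  204, - 139,-681/7, - 72.61, - 60, - 5,447/4,  152,199.19,675,835,890 ] 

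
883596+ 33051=916647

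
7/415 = 7/415 = 0.02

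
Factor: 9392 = 2^4*587^1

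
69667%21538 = 5053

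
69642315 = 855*81453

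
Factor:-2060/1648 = - 5/4 = - 2^( - 2) * 5^1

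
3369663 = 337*9999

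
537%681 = 537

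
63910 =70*913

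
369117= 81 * 4557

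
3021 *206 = 622326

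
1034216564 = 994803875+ 39412689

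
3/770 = 3/770=0.00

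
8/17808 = 1/2226 = 0.00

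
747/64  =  11+43/64 = 11.67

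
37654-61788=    - 24134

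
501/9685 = 501/9685 = 0.05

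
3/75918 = 1/25306 = 0.00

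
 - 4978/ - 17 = 4978/17 = 292.82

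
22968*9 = 206712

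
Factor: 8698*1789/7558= 1789^1*3779^( - 1)*4349^1 = 7780361/3779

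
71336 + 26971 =98307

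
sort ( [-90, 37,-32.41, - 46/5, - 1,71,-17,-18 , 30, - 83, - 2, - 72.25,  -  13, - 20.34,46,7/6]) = [ - 90, - 83, - 72.25, - 32.41, - 20.34 ,-18, - 17, - 13, - 46/5,-2 , - 1, 7/6 , 30, 37,46,71]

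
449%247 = 202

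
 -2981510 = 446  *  (-6685 )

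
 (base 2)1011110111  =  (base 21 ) 1f3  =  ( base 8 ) 1367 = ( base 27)113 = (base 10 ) 759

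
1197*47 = 56259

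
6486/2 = 3243 = 3243.00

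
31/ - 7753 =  - 1 + 7722/7753 = - 0.00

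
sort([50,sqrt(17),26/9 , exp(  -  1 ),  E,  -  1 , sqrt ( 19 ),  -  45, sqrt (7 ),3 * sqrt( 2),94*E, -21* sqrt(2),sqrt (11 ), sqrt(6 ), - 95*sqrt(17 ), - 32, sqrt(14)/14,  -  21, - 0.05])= [  -  95*sqrt(17 ),  -  45, - 32,-21* sqrt( 2),  -  21, - 1, - 0.05,  sqrt( 14)/14,exp (-1) , sqrt ( 6),sqrt ( 7 ), E,26/9 , sqrt( 11),sqrt(17 ),3 * sqrt(2 ), sqrt( 19 ),50,94 * E ] 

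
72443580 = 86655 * 836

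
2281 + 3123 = 5404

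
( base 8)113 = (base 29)2H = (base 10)75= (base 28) 2j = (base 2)1001011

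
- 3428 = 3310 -6738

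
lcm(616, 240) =18480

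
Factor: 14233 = 43^1*331^1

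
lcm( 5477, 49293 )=49293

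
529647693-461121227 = 68526466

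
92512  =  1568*59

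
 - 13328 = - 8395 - 4933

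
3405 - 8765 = -5360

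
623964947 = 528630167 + 95334780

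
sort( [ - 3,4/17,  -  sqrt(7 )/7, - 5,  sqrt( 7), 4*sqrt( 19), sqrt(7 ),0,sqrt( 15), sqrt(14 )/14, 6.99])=[-5, - 3, - sqrt( 7) /7,0,4/17,sqrt( 14 )/14,sqrt ( 7),sqrt( 7 ), sqrt(15), 6.99,4*sqrt( 19)] 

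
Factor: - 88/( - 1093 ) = 2^3*11^1*1093^(  -  1 )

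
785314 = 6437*122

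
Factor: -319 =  - 11^1* 29^1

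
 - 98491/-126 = 781+85/126 = 781.67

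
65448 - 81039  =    -  15591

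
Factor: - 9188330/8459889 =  - 2^1*3^( -1 )*5^1*17^1*67^( - 1)*42089^( - 1)*54049^1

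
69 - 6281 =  - 6212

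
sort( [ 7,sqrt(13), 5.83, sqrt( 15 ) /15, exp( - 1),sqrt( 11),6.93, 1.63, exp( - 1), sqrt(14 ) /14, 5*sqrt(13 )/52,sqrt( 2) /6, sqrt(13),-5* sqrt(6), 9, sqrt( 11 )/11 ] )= [ -5*sqrt( 6 ), sqrt(2) /6, sqrt(15)/15,sqrt( 14)/14,sqrt( 11)/11 , 5 *sqrt( 13 )/52 , exp(  -  1), exp ( - 1 ),1.63,sqrt(11) , sqrt( 13), sqrt(13), 5.83,6.93  ,  7, 9] 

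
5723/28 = 5723/28 = 204.39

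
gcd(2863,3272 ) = 409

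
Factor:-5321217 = -3^1*11^2*107^1*137^1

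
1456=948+508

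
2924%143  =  64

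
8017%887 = 34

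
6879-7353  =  -474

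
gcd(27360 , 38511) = 9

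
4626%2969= 1657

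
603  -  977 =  - 374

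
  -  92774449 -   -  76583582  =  -16190867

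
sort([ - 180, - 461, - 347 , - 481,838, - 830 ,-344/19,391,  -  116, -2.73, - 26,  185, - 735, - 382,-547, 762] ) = [-830, - 735, - 547,-481, - 461, - 382, - 347,  -  180, - 116,  -  26,  -  344/19,- 2.73,185,391, 762 , 838] 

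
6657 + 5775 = 12432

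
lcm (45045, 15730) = 990990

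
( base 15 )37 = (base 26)20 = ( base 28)1O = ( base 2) 110100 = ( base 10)52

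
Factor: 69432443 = 677^1*102559^1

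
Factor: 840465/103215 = 3^1 * 7^( - 1 )*19^1 = 57/7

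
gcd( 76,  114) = 38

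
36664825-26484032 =10180793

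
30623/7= 4374  +  5/7 = 4374.71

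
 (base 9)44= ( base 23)1h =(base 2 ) 101000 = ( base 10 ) 40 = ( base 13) 31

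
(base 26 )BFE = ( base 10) 7840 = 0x1EA0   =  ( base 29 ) 99a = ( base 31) 84S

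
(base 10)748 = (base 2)1011101100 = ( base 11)620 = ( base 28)qk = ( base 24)174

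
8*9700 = 77600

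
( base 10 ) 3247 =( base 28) 43R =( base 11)2492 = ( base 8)6257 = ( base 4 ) 302233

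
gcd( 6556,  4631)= 11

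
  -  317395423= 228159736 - 545555159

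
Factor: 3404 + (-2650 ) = 2^1*13^1*29^1 = 754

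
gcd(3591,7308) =63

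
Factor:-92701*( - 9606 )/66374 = 3^1*11^( - 1)*17^1*19^1*41^1 * 431^( - 1) * 1601^1 = 63606129/4741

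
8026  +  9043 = 17069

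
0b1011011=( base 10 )91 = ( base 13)70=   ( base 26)3d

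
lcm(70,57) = 3990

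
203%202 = 1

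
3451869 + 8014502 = 11466371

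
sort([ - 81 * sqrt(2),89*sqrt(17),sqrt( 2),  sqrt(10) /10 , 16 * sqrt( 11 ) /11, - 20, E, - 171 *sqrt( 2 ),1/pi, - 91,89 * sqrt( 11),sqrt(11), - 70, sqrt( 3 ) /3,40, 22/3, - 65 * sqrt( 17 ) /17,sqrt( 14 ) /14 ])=[- 171 * sqrt( 2 ),- 81*sqrt(2 ),  -  91, - 70, - 20, - 65 * sqrt (17 ) /17,sqrt(14)/14,sqrt(10 ) /10, 1/pi,sqrt(3) /3,sqrt(2 ),E,sqrt( 11 ),16 * sqrt(11)/11,22/3, 40 , 89*sqrt(11 ),89 *sqrt( 17 )] 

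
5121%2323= 475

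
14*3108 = 43512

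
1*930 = 930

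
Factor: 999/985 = 3^3*5^( - 1) * 37^1*197^ ( - 1)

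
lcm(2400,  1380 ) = 55200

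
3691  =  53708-50017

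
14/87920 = 1/6280= 0.00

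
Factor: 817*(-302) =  - 2^1*19^1* 43^1*151^1 = - 246734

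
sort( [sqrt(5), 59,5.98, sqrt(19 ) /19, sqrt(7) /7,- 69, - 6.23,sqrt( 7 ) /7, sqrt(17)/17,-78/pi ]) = [ - 69,-78/pi, - 6.23, sqrt(19)/19,sqrt( 17) /17,sqrt ( 7)/7,sqrt(7)/7,sqrt( 5),5.98,59]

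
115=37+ 78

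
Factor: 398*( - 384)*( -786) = 2^9*3^2*131^1*199^1 = 120125952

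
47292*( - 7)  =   - 331044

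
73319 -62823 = 10496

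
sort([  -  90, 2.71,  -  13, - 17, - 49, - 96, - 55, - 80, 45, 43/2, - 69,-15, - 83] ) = [  -  96,-90, - 83, - 80 ,-69,-55,-49,  -  17, - 15,- 13, 2.71,43/2, 45 ]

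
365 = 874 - 509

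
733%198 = 139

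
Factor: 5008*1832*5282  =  48460532992 = 2^8*19^1*139^1*229^1*313^1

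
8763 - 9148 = -385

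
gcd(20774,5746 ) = 442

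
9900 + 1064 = 10964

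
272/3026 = 8/89 = 0.09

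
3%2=1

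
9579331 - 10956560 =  - 1377229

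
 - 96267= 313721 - 409988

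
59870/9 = 59870/9 = 6652.22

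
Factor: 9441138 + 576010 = 2^2*17^1*147311^1 = 10017148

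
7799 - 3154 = 4645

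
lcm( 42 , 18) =126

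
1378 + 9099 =10477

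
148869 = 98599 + 50270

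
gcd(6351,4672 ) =73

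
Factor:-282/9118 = -3/97 = - 3^1 * 97^(-1)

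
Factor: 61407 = 3^2*6823^1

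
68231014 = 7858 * 8683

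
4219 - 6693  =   - 2474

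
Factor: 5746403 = 13^1 *442031^1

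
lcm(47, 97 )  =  4559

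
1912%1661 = 251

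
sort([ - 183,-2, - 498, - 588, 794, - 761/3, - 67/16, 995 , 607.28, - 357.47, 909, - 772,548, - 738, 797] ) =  [ - 772 , - 738, - 588, - 498, - 357.47, - 761/3, - 183,-67/16, - 2 , 548, 607.28,794, 797, 909, 995 ]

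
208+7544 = 7752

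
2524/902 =2 + 360/451 = 2.80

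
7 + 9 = 16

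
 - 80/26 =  - 40/13 = -3.08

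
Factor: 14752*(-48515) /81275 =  - 143138656/16255=- 2^5*5^(-1)*31^1*313^1 * 461^1 * 3251^( - 1) 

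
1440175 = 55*26185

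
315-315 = 0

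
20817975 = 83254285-62436310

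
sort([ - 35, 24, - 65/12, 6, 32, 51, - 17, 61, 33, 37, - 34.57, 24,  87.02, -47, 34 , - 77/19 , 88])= [ - 47, - 35,-34.57 , - 17, - 65/12, - 77/19,6,24, 24, 32, 33,34, 37,51, 61, 87.02, 88]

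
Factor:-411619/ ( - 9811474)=2^ (-1)*13^1*719^( - 1)*6823^( - 1)*31663^1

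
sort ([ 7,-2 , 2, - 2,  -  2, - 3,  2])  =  [ - 3, - 2,  -  2 , - 2, 2,2,7 ] 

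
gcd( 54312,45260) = 9052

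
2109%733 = 643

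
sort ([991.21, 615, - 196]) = [ - 196, 615, 991.21]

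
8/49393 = 8/49393 = 0.00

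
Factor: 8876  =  2^2*7^1*317^1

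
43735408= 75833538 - 32098130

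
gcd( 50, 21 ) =1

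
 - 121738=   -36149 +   -  85589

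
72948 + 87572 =160520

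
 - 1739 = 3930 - 5669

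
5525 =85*65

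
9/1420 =9/1420 =0.01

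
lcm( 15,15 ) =15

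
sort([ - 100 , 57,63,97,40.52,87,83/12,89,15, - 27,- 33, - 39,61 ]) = [ - 100,-39, - 33, - 27, 83/12, 15, 40.52 , 57,61,63,87,89,97]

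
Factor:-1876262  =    -  2^1 * 43^1*21817^1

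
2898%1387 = 124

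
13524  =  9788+3736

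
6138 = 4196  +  1942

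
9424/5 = 1884 + 4/5 = 1884.80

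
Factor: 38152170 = 2^1*3^2*5^1 *7^1*23^1* 2633^1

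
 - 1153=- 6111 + 4958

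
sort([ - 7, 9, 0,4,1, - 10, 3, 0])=[  -  10, - 7 , 0,0,  1,3, 4,9 ] 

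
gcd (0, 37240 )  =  37240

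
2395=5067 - 2672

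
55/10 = 5 +1/2 = 5.50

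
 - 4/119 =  - 1 + 115/119 = - 0.03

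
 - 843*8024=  - 6764232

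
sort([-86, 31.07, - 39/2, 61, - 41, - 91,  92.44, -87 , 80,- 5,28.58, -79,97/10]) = [-91, - 87,-86,-79, - 41, - 39/2, - 5, 97/10,28.58,31.07,61, 80, 92.44] 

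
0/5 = 0 = 0.00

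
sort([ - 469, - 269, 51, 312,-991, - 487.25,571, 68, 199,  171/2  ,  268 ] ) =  [ - 991, - 487.25, - 469,  -  269,  51,68,  171/2 , 199, 268, 312,571]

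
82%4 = 2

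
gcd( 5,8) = 1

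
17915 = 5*3583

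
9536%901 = 526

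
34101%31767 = 2334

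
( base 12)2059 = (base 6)24153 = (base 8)6705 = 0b110111000101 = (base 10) 3525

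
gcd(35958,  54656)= 2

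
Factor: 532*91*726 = 2^3*3^1*7^2*11^2*13^1*19^1 = 35147112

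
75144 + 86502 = 161646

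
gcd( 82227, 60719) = 1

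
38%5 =3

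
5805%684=333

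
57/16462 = 57/16462 = 0.00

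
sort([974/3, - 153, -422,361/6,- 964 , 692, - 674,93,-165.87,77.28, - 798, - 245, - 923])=[ - 964,  -  923,  -  798,-674,-422 ,-245, - 165.87,  -  153,361/6,77.28,  93,974/3 , 692]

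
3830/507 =7 + 281/507 = 7.55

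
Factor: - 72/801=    - 8/89 = - 2^3*89^ ( - 1 )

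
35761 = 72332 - 36571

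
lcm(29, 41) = 1189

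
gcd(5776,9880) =152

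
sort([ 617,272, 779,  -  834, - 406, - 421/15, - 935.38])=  [ - 935.38 , - 834, - 406, - 421/15,272, 617 , 779 ] 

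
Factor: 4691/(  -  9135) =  -3^( -2 )* 5^( - 1) * 7^( - 1 )*29^( - 1)*4691^1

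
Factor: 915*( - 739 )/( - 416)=2^( - 5 )*3^1 * 5^1 *13^(  -  1)* 61^1*739^1 = 676185/416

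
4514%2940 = 1574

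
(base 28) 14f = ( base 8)1617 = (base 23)1ge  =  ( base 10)911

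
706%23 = 16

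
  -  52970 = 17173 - 70143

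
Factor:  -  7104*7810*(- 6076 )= 2^9*3^1*5^1*7^2*11^1*31^1*37^1*71^1 = 337110090240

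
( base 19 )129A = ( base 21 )hcd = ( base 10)7762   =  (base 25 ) cac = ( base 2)1111001010010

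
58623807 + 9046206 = 67670013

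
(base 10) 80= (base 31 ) 2i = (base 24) 38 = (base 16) 50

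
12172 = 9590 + 2582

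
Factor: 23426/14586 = 53/33 =3^ ( - 1)*11^(  -  1)*53^1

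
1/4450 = 1/4450 = 0.00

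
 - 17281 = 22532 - 39813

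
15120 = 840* 18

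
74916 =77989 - 3073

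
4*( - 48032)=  - 192128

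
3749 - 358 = 3391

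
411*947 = 389217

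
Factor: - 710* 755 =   -  536050 = -  2^1* 5^2 * 71^1 * 151^1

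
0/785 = 0 = 0.00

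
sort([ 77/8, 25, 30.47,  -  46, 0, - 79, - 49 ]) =[ - 79,  -  49, - 46, 0,77/8, 25,30.47]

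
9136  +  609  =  9745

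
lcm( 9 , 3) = 9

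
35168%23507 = 11661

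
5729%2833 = 63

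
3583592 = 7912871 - 4329279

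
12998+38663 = 51661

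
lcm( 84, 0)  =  0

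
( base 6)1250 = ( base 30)AI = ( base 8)476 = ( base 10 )318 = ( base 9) 383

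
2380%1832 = 548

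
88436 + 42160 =130596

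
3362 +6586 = 9948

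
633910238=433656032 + 200254206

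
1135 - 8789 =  - 7654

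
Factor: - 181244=  -  2^2*7^1*  6473^1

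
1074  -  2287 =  - 1213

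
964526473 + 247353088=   1211879561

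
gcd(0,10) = 10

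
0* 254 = 0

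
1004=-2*( - 502 ) 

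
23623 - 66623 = - 43000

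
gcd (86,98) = 2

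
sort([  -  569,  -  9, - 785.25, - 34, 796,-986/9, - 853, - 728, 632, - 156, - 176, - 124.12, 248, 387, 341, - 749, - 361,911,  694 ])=[  -  853,- 785.25, - 749, - 728,-569 , -361, - 176, - 156, - 124.12, - 986/9 , - 34, - 9, 248,341, 387,632, 694, 796, 911]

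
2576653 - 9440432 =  - 6863779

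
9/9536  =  9/9536 = 0.00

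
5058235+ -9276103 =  -4217868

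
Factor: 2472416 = 2^5*77263^1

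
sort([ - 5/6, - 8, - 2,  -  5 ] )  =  [ - 8, - 5,- 2,-5/6] 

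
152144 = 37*4112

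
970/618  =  1 + 176/309 = 1.57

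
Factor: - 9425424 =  - 2^4*3^1*179^1*1097^1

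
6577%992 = 625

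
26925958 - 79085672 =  - 52159714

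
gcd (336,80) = 16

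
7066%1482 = 1138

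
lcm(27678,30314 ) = 636594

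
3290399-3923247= - 632848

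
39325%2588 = 505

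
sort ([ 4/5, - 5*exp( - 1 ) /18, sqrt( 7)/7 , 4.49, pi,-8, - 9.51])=[-9.51, - 8, - 5*exp( - 1)/18 , sqrt( 7 ) /7, 4/5, pi,4.49]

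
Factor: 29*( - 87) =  - 2523 = -3^1 * 29^2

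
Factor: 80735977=7^2* 1647673^1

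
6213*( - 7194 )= - 44696322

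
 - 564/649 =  - 1 + 85/649 = - 0.87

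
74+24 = 98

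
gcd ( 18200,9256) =104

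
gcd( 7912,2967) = 989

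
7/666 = 7/666 = 0.01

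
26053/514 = 50 + 353/514 = 50.69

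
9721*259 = 2517739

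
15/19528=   15/19528 = 0.00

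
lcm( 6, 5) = 30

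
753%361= 31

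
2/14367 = 2/14367 = 0.00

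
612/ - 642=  - 102/107 = -0.95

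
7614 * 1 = 7614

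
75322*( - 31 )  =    -  2334982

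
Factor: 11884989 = 3^1*17^1*397^1 * 587^1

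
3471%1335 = 801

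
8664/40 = 1083/5= 216.60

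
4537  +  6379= 10916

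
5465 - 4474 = 991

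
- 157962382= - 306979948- - 149017566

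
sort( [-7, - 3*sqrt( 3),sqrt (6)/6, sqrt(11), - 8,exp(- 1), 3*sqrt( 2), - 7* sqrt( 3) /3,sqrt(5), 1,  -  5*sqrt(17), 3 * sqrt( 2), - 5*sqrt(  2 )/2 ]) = [ - 5*sqrt(17),-8, -7, - 3*sqrt( 3), - 7*sqrt( 3) /3, - 5*sqrt(2 ) /2, exp ( - 1 ), sqrt(6) /6, 1, sqrt (5), sqrt(11 ),3*sqrt ( 2 )  ,  3*sqrt(2)]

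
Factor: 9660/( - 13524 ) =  - 5^1* 7^( - 1) = - 5/7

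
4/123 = 4/123 = 0.03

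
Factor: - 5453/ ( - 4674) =7/6=   2^(- 1 )*3^( - 1)*7^1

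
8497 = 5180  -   - 3317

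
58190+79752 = 137942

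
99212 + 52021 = 151233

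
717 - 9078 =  - 8361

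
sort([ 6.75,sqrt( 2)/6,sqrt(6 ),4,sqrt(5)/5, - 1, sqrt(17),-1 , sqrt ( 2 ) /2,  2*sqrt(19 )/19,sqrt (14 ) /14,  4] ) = [ - 1 , - 1,sqrt( 2) /6, sqrt(14) /14,  sqrt(5)/5,2*sqrt( 19) /19,sqrt(2 ) /2, sqrt(6), 4 , 4, sqrt(17), 6.75]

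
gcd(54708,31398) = 6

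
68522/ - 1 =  - 68522/1 =- 68522.00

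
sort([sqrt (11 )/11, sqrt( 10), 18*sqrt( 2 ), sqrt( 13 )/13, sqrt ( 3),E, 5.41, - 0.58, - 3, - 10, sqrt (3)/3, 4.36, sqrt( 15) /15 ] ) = [ - 10, - 3,-0.58, sqrt( 15 )/15 , sqrt ( 13)/13,sqrt( 11)/11,  sqrt( 3 ) /3, sqrt (3),E, sqrt(10), 4.36, 5.41,18*sqrt(2 )] 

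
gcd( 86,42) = 2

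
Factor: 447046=2^1*107^1*2089^1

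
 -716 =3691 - 4407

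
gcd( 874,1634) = 38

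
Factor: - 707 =  -  7^1*101^1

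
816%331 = 154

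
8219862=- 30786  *( - 267)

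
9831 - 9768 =63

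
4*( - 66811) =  - 267244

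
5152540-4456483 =696057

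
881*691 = 608771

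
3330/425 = 7+71/85 = 7.84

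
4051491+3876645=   7928136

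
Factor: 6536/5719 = 8/7 = 2^3*7^ (-1 ) 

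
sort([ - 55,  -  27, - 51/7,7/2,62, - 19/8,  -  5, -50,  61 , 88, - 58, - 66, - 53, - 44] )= [ - 66, - 58, - 55,-53,-50, - 44, - 27,-51/7, - 5, - 19/8,7/2,  61,62, 88 ]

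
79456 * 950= 75483200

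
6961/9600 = 6961/9600 = 0.73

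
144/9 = 16  =  16.00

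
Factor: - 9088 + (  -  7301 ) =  - 16389 = - 3^3*607^1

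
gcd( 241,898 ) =1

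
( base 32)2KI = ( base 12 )1696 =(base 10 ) 2706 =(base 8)5222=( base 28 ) 3ci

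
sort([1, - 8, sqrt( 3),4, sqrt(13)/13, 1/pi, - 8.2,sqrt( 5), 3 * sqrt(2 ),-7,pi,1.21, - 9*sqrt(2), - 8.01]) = [ -9*sqrt( 2 ), - 8.2, - 8.01,-8, - 7,sqrt(13)/13,1/pi, 1, 1.21, sqrt(3), sqrt(5 ), pi, 4,3*sqrt(2) ] 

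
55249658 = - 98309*( - 562) 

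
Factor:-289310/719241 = -2^1*3^ ( - 1 )*5^1*7^1  *47^( - 1 ) *4133^1*5101^ (  -  1) 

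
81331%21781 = 15988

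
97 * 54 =5238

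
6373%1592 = 5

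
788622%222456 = 121254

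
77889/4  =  19472 + 1/4 = 19472.25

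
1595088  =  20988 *76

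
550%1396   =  550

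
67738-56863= 10875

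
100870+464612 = 565482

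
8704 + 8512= 17216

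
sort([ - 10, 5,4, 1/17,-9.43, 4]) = [ - 10 ,  -  9.43 , 1/17,4,4 , 5 ] 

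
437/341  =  1 + 96/341  =  1.28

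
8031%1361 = 1226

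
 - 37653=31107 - 68760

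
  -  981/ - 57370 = 981/57370 = 0.02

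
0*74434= 0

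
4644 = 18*258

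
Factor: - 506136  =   - 2^3*3^1*21089^1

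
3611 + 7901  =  11512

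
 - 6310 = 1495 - 7805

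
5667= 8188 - 2521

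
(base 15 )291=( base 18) 1ea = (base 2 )1001001010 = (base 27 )LJ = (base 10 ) 586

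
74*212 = 15688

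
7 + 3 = 10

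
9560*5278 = 50457680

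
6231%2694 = 843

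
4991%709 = 28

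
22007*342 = 7526394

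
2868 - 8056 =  - 5188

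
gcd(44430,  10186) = 2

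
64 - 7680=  - 7616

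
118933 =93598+25335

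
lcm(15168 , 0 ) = 0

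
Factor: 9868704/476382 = 1644784/79397 = 2^4 * 17^1 * 6047^1 *79397^( - 1) 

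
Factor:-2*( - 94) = 2^2*47^1 = 188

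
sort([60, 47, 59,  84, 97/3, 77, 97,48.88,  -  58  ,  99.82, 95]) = [ - 58, 97/3,  47, 48.88,  59,60, 77, 84,95,  97, 99.82 ]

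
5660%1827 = 179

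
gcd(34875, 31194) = 9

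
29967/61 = 491+16/61 = 491.26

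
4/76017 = 4/76017=0.00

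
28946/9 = 3216 + 2/9 = 3216.22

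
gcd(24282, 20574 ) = 18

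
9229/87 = 106 + 7/87 =106.08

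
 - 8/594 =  - 1  +  293/297 = - 0.01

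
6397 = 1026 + 5371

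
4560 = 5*912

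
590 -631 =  - 41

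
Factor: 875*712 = 623000  =  2^3*5^3*7^1*89^1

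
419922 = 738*569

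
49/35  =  1 + 2/5 = 1.40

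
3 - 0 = 3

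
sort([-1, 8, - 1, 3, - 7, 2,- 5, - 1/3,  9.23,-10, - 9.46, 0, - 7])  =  [ - 10, - 9.46,- 7, - 7,  -  5, - 1, - 1,-1/3, 0, 2,3 , 8, 9.23 ]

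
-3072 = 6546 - 9618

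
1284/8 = 321/2=160.50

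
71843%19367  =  13742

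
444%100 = 44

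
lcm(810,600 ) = 16200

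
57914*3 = 173742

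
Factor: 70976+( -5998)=2^1*53^1*613^1=64978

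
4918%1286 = 1060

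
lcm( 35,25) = 175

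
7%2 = 1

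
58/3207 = 58/3207 = 0.02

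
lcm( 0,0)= 0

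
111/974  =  111/974 = 0.11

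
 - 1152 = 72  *(-16)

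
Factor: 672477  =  3^1 *13^1*43^1*401^1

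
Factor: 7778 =2^1*3889^1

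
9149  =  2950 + 6199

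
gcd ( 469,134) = 67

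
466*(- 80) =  - 37280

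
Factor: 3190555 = 5^1*113^1*5647^1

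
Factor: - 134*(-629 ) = 2^1*17^1*37^1 * 67^1 = 84286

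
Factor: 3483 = 3^4*43^1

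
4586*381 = 1747266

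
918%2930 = 918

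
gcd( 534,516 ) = 6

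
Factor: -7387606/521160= - 3693803/260580 = - 2^( - 2)*3^( - 1)  *  5^(-1) * 43^ ( - 1)*79^1*101^( - 1)* 46757^1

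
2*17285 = 34570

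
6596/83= 79 + 39/83 = 79.47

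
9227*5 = 46135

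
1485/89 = 16 + 61/89 = 16.69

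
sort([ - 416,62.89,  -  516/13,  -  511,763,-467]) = [ - 511, - 467,-416, - 516/13,62.89, 763]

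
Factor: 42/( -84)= - 1/2 = - 2^( -1)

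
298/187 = 1 + 111/187 = 1.59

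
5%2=1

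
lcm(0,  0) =0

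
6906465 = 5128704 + 1777761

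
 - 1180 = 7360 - 8540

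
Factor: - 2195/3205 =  - 439^1*641^( - 1 )=- 439/641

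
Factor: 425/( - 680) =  -5/8 =-2^( - 3)*5^1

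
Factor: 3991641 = 3^1*1330547^1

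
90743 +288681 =379424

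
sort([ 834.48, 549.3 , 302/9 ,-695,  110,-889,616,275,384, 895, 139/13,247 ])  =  [-889, - 695,139/13 , 302/9,  110, 247, 275,  384 , 549.3,  616, 834.48, 895]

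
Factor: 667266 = 2^1*3^1*111211^1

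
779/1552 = 779/1552 = 0.50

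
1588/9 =176 + 4/9 = 176.44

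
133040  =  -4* (  -  33260)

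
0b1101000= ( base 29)3H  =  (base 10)104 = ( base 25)44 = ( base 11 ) 95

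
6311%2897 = 517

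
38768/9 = 4307+5/9 = 4307.56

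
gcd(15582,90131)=1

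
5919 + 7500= 13419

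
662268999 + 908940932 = 1571209931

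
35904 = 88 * 408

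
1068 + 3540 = 4608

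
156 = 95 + 61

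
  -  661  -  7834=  - 8495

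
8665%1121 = 818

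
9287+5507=14794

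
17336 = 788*22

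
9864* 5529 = 54538056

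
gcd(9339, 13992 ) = 33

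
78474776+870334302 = 948809078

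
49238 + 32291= 81529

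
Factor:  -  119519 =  -107^1*1117^1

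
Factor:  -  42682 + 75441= 17^1 * 41^1*47^1 = 32759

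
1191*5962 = 7100742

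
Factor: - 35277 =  - 3^1*11^1 * 1069^1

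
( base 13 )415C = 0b10001101001010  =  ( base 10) 9034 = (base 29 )alf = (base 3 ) 110101121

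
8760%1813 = 1508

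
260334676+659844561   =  920179237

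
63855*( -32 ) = -2043360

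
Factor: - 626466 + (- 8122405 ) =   -  8748871 = - 677^1 * 12923^1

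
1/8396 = 1/8396  =  0.00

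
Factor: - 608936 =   -  2^3*103^1*739^1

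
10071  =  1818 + 8253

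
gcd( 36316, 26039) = 1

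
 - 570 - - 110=-460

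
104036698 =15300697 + 88736001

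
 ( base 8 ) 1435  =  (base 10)797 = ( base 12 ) 565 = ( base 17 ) 2CF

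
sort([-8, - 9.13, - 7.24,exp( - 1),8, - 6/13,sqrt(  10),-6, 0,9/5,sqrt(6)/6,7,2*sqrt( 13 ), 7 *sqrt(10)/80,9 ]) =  [ - 9.13, - 8, - 7.24, - 6,-6/13,0,7*sqrt( 10 )/80,exp( - 1 ),sqrt( 6 ) /6,9/5,sqrt(10), 7,2*sqrt( 13),8 , 9 ]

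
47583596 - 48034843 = - 451247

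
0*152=0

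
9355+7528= 16883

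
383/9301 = 383/9301 = 0.04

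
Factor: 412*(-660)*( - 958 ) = 260499360  =  2^5*3^1*5^1*11^1*103^1*479^1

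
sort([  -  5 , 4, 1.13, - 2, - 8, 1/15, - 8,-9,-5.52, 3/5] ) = [ - 9, - 8 , - 8,- 5.52,  -  5,  -  2 , 1/15, 3/5,1.13, 4 ] 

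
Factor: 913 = 11^1*83^1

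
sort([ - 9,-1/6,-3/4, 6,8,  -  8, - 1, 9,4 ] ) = [ - 9, - 8, - 1, - 3/4,-1/6, 4 , 6,8,9 ] 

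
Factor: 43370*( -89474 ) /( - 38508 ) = 3^(-1 ) * 5^1 * 7^2*11^1 * 83^1*3209^(-1 )*4337^1 = 970121845/9627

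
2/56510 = 1/28255 = 0.00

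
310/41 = 7 + 23/41= 7.56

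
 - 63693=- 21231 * 3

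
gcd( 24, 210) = 6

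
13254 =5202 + 8052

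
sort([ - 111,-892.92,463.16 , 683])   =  [ - 892.92,-111, 463.16, 683 ] 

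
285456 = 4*71364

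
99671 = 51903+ 47768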